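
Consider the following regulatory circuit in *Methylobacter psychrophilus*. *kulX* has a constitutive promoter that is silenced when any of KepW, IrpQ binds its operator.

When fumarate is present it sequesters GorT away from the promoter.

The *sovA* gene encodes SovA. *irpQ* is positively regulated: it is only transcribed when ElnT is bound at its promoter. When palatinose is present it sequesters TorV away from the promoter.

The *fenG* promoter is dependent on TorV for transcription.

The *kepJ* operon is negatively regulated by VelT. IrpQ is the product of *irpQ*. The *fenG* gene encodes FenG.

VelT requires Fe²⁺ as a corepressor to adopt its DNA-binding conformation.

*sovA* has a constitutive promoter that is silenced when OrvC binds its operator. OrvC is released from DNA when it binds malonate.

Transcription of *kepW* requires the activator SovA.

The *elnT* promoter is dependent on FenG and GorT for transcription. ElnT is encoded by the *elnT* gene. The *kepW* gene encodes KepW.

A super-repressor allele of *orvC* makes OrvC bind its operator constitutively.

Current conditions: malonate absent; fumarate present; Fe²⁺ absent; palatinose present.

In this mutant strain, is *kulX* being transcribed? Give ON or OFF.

OrvC is constitutively active in this strain.
With repressor OrvC bound, *sovA* is not transcribed.
So SovA is not produced.
Required activator SovA is absent, so *kepW* is not transcribed.
So KepW is not produced.
Palatinose is present, so TorV is inactive.
Required activator TorV is absent, so *fenG* is not transcribed.
So FenG is not produced.
Fumarate is present, so GorT is inactive.
Required activator FenG is absent, so *elnT* is not transcribed.
So ElnT is not produced.
Required activator ElnT is absent, so *irpQ* is not transcribed.
So IrpQ is not produced.
With no repressor bound, *kulX* is transcribed.

ON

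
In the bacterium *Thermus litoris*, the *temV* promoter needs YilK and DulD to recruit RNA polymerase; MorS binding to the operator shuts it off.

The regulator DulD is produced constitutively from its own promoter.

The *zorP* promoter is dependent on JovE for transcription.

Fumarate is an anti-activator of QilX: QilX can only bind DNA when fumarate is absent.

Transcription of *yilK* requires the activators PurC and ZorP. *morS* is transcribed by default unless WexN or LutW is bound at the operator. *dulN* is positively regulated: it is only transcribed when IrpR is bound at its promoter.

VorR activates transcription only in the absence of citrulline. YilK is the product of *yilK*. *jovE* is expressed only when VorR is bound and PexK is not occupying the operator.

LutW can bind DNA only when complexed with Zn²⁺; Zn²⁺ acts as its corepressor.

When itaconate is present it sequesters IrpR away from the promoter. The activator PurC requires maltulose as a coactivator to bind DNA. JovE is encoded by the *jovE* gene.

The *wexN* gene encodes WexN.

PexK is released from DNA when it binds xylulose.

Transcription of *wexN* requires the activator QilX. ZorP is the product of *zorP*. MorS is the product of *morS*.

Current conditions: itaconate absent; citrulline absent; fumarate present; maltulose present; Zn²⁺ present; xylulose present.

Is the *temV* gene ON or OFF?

Maltulose is present, so PurC is active.
Xylulose is present, so PexK is inactive.
Citrulline is absent, so VorR is active.
No repressor is bound and VorR is active, so *jovE* is transcribed.
So JovE is produced and active.
No repressor is bound and JovE is active, so *zorP* is transcribed.
So ZorP is produced and active.
No repressor is bound and PurC and ZorP are active, so *yilK* is transcribed.
So YilK is produced and active.
Fumarate is present, so QilX is inactive.
Required activator QilX is absent, so *wexN* is not transcribed.
So WexN is not produced.
Zn²⁺ is present, so LutW is active.
With repressor LutW bound, *morS* is not transcribed.
So MorS is not produced.
DulD is produced constitutively and is active.
No repressor is bound and YilK and DulD are active, so *temV* is transcribed.

ON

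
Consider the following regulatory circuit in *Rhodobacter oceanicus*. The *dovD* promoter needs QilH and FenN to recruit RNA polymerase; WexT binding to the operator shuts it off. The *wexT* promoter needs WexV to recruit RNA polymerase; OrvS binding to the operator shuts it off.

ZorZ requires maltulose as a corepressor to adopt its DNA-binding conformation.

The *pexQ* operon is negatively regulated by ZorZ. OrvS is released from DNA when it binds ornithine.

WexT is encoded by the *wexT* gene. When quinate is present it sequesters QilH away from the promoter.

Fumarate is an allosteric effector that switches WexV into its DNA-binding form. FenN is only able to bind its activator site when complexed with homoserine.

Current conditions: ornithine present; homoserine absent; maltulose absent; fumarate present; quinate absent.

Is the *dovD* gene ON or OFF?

Ornithine is present, so OrvS is inactive.
Fumarate is present, so WexV is active.
No repressor is bound and WexV is active, so *wexT* is transcribed.
So WexT is produced and active.
Quinate is absent, so QilH is active.
Homoserine is absent, so FenN is inactive.
With repressor WexT bound, *dovD* is not transcribed.

OFF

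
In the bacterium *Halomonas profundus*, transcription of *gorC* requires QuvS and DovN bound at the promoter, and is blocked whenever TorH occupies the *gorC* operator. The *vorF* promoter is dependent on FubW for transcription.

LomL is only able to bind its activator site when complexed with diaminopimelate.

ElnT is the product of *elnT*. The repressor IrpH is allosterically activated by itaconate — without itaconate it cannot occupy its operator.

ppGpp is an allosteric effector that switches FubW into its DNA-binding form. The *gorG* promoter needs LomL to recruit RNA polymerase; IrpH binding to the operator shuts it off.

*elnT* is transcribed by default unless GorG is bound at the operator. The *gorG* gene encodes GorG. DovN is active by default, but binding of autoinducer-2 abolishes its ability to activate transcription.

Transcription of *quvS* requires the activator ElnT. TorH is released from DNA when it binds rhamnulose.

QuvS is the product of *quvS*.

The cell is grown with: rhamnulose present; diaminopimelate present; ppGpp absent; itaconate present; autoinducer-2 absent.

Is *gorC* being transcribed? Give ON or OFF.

ON

Itaconate is present, so IrpH is active.
Diaminopimelate is present, so LomL is active.
With repressor IrpH bound, *gorG* is not transcribed.
So GorG is not produced.
With no repressor bound, *elnT* is transcribed.
So ElnT is produced and active.
No repressor is bound and ElnT is active, so *quvS* is transcribed.
So QuvS is produced and active.
Rhamnulose is present, so TorH is inactive.
Autoinducer-2 is absent, so DovN is active.
No repressor is bound and QuvS and DovN are active, so *gorC* is transcribed.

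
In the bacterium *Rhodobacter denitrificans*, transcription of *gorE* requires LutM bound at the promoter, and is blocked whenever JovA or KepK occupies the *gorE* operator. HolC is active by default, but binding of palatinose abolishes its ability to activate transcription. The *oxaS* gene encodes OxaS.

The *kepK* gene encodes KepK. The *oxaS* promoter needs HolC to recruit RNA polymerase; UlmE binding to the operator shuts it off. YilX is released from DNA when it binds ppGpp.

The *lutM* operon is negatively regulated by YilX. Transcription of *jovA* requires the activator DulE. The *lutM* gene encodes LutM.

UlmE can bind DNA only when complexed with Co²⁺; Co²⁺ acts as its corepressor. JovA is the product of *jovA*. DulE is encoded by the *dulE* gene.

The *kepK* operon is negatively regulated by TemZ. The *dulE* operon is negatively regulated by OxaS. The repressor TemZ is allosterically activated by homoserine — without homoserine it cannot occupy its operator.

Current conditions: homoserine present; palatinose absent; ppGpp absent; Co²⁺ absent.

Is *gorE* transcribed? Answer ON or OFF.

Co²⁺ is absent, so UlmE is inactive.
Palatinose is absent, so HolC is active.
No repressor is bound and HolC is active, so *oxaS* is transcribed.
So OxaS is produced and active.
With repressor OxaS bound, *dulE* is not transcribed.
So DulE is not produced.
Required activator DulE is absent, so *jovA* is not transcribed.
So JovA is not produced.
ppGpp is absent, so YilX is active.
With repressor YilX bound, *lutM* is not transcribed.
So LutM is not produced.
Homoserine is present, so TemZ is active.
With repressor TemZ bound, *kepK* is not transcribed.
So KepK is not produced.
Required activator LutM is absent, so *gorE* is not transcribed.

OFF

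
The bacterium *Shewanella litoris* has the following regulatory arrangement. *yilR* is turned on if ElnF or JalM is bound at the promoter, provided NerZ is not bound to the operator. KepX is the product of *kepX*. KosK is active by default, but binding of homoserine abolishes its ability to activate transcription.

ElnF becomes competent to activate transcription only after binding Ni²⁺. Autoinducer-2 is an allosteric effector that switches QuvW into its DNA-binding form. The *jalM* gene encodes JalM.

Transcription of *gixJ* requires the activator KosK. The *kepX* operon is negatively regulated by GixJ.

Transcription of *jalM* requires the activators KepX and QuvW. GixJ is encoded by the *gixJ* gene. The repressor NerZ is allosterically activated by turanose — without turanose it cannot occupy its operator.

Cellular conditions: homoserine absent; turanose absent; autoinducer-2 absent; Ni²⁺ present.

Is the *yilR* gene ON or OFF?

Ni²⁺ is present, so ElnF is active.
Turanose is absent, so NerZ is inactive.
Homoserine is absent, so KosK is active.
No repressor is bound and KosK is active, so *gixJ* is transcribed.
So GixJ is produced and active.
With repressor GixJ bound, *kepX* is not transcribed.
So KepX is not produced.
Autoinducer-2 is absent, so QuvW is inactive.
Required activator KepX is absent, so *jalM* is not transcribed.
So JalM is not produced.
Activator ElnF is present, so *yilR* is transcribed.

ON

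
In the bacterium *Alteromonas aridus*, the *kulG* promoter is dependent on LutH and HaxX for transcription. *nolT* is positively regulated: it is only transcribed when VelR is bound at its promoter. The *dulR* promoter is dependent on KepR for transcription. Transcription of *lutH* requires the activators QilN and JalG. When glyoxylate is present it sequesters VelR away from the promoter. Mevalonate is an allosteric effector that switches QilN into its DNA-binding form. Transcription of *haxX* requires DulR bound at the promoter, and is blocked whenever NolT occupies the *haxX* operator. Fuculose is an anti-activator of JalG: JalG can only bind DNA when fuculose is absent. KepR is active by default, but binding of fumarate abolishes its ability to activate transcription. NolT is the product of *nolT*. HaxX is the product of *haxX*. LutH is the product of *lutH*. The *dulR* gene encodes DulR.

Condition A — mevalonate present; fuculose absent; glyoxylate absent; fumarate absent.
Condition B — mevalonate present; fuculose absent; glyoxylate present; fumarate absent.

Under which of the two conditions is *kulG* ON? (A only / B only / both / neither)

Condition A:
Mevalonate is present, so QilN is active.
Fuculose is absent, so JalG is active.
No repressor is bound and QilN and JalG are active, so *lutH* is transcribed.
So LutH is produced and active.
Glyoxylate is absent, so VelR is active.
No repressor is bound and VelR is active, so *nolT* is transcribed.
So NolT is produced and active.
Fumarate is absent, so KepR is active.
No repressor is bound and KepR is active, so *dulR* is transcribed.
So DulR is produced and active.
With repressor NolT bound, *haxX* is not transcribed.
So HaxX is not produced.
Required activator HaxX is absent, so *kulG* is not transcribed.
→ *kulG* is OFF in A.
Condition B:
Mevalonate is present, so QilN is active.
Fuculose is absent, so JalG is active.
No repressor is bound and QilN and JalG are active, so *lutH* is transcribed.
So LutH is produced and active.
Glyoxylate is present, so VelR is inactive.
Required activator VelR is absent, so *nolT* is not transcribed.
So NolT is not produced.
Fumarate is absent, so KepR is active.
No repressor is bound and KepR is active, so *dulR* is transcribed.
So DulR is produced and active.
No repressor is bound and DulR is active, so *haxX* is transcribed.
So HaxX is produced and active.
No repressor is bound and LutH and HaxX are active, so *kulG* is transcribed.
→ *kulG* is ON in B.

B only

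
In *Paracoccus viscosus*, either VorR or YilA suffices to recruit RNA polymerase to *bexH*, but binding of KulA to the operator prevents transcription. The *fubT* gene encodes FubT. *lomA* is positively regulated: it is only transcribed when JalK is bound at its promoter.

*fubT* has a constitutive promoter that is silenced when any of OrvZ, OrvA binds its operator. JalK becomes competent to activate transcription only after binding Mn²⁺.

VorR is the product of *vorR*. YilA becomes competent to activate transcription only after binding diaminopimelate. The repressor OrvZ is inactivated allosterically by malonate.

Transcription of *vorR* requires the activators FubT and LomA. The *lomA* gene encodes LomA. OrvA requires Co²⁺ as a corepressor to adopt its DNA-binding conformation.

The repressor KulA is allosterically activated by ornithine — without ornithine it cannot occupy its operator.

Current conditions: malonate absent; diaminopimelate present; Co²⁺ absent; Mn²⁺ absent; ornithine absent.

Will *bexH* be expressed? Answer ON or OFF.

ON

Malonate is absent, so OrvZ is active.
Co²⁺ is absent, so OrvA is inactive.
With repressor OrvZ bound, *fubT* is not transcribed.
So FubT is not produced.
Mn²⁺ is absent, so JalK is inactive.
Required activator JalK is absent, so *lomA* is not transcribed.
So LomA is not produced.
Required activator FubT is absent, so *vorR* is not transcribed.
So VorR is not produced.
Ornithine is absent, so KulA is inactive.
Diaminopimelate is present, so YilA is active.
Activator YilA is present, so *bexH* is transcribed.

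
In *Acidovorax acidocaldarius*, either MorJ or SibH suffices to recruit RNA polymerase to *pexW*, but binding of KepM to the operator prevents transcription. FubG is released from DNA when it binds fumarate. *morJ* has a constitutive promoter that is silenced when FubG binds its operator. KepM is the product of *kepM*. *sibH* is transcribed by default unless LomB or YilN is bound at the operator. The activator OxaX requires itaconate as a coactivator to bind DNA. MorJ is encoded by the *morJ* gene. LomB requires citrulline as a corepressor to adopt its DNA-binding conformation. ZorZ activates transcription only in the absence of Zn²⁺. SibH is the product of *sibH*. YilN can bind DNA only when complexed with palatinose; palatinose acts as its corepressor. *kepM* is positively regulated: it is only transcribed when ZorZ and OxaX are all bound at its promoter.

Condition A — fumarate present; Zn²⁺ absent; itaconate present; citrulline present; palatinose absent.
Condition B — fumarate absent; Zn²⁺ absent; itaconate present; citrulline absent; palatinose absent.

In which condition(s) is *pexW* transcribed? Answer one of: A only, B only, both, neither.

neither

Condition A:
Fumarate is present, so FubG is inactive.
With no repressor bound, *morJ* is transcribed.
So MorJ is produced and active.
Zn²⁺ is absent, so ZorZ is active.
Itaconate is present, so OxaX is active.
No repressor is bound and ZorZ and OxaX are active, so *kepM* is transcribed.
So KepM is produced and active.
Citrulline is present, so LomB is active.
Palatinose is absent, so YilN is inactive.
With repressor LomB bound, *sibH* is not transcribed.
So SibH is not produced.
With repressor KepM bound, *pexW* is not transcribed.
→ *pexW* is OFF in A.
Condition B:
Fumarate is absent, so FubG is active.
With repressor FubG bound, *morJ* is not transcribed.
So MorJ is not produced.
Zn²⁺ is absent, so ZorZ is active.
Itaconate is present, so OxaX is active.
No repressor is bound and ZorZ and OxaX are active, so *kepM* is transcribed.
So KepM is produced and active.
Citrulline is absent, so LomB is inactive.
Palatinose is absent, so YilN is inactive.
With no repressor bound, *sibH* is transcribed.
So SibH is produced and active.
With repressor KepM bound, *pexW* is not transcribed.
→ *pexW* is OFF in B.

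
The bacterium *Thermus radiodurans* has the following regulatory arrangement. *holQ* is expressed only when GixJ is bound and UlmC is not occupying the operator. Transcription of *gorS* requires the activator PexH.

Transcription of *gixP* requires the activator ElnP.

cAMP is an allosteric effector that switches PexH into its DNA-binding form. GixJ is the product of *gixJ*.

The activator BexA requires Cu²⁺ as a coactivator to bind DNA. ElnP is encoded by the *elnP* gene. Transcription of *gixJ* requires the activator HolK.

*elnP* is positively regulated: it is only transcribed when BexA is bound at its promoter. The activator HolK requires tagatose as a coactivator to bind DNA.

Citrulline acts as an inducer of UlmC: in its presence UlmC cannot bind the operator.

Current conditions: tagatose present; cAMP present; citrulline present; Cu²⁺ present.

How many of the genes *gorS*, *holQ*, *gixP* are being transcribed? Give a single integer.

cAMP is present, so PexH is active.
No repressor is bound and PexH is active, so *gorS* is transcribed.
→ *gorS* is ON.
Citrulline is present, so UlmC is inactive.
Tagatose is present, so HolK is active.
No repressor is bound and HolK is active, so *gixJ* is transcribed.
So GixJ is produced and active.
No repressor is bound and GixJ is active, so *holQ* is transcribed.
→ *holQ* is ON.
Cu²⁺ is present, so BexA is active.
No repressor is bound and BexA is active, so *elnP* is transcribed.
So ElnP is produced and active.
No repressor is bound and ElnP is active, so *gixP* is transcribed.
→ *gixP* is ON.
3 of the 3 genes are transcribed.

3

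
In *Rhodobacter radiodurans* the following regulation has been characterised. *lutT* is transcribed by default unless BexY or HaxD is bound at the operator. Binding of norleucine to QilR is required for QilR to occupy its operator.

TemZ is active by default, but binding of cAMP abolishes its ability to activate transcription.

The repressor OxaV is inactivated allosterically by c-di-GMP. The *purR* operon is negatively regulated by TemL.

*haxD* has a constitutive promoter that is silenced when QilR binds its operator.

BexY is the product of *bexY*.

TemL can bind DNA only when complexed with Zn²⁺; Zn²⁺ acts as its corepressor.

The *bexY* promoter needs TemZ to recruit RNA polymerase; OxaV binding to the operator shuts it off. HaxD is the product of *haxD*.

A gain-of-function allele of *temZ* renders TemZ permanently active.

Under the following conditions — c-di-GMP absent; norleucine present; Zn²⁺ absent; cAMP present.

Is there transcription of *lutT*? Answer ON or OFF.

ON

c-di-GMP is absent, so OxaV is active.
TemZ is constitutively active in this strain.
With repressor OxaV bound, *bexY* is not transcribed.
So BexY is not produced.
Norleucine is present, so QilR is active.
With repressor QilR bound, *haxD* is not transcribed.
So HaxD is not produced.
With no repressor bound, *lutT* is transcribed.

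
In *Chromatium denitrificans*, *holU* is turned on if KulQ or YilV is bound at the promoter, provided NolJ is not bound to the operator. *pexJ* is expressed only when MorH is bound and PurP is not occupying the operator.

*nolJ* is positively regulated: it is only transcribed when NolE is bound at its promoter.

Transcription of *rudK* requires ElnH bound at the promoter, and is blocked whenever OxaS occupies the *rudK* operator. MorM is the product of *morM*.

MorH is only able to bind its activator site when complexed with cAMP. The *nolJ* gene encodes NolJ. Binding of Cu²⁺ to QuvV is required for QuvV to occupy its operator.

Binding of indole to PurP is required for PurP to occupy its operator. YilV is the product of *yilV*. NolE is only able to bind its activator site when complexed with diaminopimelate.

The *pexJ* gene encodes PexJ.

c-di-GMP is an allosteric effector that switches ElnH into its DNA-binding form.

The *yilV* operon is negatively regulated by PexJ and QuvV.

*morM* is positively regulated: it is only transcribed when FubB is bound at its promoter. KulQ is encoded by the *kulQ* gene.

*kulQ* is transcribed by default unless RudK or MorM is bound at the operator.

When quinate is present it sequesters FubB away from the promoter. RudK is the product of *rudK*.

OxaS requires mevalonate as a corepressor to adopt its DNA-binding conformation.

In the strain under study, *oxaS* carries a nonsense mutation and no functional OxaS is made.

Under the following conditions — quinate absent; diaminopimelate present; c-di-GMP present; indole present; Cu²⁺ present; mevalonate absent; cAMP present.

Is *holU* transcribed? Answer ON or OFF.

OFF

OxaS is non-functional in this strain, so it has no effect.
c-di-GMP is present, so ElnH is active.
No repressor is bound and ElnH is active, so *rudK* is transcribed.
So RudK is produced and active.
Quinate is absent, so FubB is active.
No repressor is bound and FubB is active, so *morM* is transcribed.
So MorM is produced and active.
With repressor RudK bound, *kulQ* is not transcribed.
So KulQ is not produced.
Indole is present, so PurP is active.
cAMP is present, so MorH is active.
With repressor PurP bound, *pexJ* is not transcribed.
So PexJ is not produced.
Cu²⁺ is present, so QuvV is active.
With repressor QuvV bound, *yilV* is not transcribed.
So YilV is not produced.
Diaminopimelate is present, so NolE is active.
No repressor is bound and NolE is active, so *nolJ* is transcribed.
So NolJ is produced and active.
With repressor NolJ bound, *holU* is not transcribed.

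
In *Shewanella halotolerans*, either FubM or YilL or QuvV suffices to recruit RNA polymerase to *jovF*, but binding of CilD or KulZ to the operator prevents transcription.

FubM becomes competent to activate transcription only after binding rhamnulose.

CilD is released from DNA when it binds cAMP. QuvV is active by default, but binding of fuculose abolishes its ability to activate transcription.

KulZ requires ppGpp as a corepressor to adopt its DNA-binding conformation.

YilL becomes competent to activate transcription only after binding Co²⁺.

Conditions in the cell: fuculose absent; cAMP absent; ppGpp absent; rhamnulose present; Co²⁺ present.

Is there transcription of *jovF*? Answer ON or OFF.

OFF

cAMP is absent, so CilD is active.
Rhamnulose is present, so FubM is active.
ppGpp is absent, so KulZ is inactive.
Co²⁺ is present, so YilL is active.
Fuculose is absent, so QuvV is active.
With repressor CilD bound, *jovF* is not transcribed.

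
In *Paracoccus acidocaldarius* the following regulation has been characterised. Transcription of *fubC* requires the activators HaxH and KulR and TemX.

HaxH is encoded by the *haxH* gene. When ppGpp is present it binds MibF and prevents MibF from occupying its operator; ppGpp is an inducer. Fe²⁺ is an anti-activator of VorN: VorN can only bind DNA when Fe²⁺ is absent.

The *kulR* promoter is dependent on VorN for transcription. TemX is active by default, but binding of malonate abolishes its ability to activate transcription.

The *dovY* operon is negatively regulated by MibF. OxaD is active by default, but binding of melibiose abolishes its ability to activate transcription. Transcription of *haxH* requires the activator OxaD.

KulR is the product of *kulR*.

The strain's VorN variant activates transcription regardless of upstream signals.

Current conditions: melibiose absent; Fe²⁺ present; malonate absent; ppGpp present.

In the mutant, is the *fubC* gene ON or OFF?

Melibiose is absent, so OxaD is active.
No repressor is bound and OxaD is active, so *haxH* is transcribed.
So HaxH is produced and active.
VorN is constitutively active in this strain.
No repressor is bound and VorN is active, so *kulR* is transcribed.
So KulR is produced and active.
Malonate is absent, so TemX is active.
No repressor is bound and HaxH and KulR and TemX are active, so *fubC* is transcribed.

ON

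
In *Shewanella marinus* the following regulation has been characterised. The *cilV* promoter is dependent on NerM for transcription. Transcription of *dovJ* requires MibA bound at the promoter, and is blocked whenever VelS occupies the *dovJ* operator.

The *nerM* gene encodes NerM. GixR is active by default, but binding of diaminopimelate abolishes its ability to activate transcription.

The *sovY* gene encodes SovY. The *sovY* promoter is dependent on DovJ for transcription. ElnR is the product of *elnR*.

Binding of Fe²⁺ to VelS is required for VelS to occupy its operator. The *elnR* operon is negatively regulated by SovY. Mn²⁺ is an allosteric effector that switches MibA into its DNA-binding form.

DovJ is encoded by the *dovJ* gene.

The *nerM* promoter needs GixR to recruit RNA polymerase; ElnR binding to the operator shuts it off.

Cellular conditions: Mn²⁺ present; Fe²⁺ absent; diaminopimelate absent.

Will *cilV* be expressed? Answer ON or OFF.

Fe²⁺ is absent, so VelS is inactive.
Mn²⁺ is present, so MibA is active.
No repressor is bound and MibA is active, so *dovJ* is transcribed.
So DovJ is produced and active.
No repressor is bound and DovJ is active, so *sovY* is transcribed.
So SovY is produced and active.
With repressor SovY bound, *elnR* is not transcribed.
So ElnR is not produced.
Diaminopimelate is absent, so GixR is active.
No repressor is bound and GixR is active, so *nerM* is transcribed.
So NerM is produced and active.
No repressor is bound and NerM is active, so *cilV* is transcribed.

ON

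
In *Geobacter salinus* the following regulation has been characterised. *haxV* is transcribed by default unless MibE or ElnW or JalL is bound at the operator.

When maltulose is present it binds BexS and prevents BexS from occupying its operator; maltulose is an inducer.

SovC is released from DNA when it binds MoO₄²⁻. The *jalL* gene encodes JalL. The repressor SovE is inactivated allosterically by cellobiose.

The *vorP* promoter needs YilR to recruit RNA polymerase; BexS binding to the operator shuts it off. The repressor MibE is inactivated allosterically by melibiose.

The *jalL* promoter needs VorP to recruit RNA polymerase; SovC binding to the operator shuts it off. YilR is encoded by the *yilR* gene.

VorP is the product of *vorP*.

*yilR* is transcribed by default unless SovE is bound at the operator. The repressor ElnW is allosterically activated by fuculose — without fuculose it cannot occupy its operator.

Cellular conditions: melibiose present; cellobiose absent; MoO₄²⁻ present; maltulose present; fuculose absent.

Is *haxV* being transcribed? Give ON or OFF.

Melibiose is present, so MibE is inactive.
Fuculose is absent, so ElnW is inactive.
MoO₄²⁻ is present, so SovC is inactive.
Cellobiose is absent, so SovE is active.
With repressor SovE bound, *yilR* is not transcribed.
So YilR is not produced.
Maltulose is present, so BexS is inactive.
Required activator YilR is absent, so *vorP* is not transcribed.
So VorP is not produced.
Required activator VorP is absent, so *jalL* is not transcribed.
So JalL is not produced.
With no repressor bound, *haxV* is transcribed.

ON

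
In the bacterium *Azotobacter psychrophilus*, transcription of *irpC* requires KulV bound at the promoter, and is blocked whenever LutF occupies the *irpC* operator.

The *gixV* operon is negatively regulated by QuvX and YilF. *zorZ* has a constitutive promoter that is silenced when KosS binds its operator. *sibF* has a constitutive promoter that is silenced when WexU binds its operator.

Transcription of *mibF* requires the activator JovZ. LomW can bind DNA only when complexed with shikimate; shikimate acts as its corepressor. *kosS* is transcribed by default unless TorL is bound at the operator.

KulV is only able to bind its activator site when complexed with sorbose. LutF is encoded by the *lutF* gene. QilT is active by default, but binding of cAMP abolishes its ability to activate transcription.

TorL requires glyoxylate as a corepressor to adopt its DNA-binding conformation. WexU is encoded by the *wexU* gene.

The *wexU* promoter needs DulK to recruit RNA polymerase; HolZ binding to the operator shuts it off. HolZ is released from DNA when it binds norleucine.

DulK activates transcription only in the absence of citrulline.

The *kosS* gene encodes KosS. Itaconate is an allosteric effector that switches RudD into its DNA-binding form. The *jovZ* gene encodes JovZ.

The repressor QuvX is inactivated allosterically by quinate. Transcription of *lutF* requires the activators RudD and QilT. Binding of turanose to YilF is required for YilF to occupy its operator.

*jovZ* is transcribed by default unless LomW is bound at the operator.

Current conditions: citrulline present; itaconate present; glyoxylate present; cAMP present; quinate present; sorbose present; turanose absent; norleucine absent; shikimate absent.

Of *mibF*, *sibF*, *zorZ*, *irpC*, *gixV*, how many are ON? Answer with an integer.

Shikimate is absent, so LomW is inactive.
With no repressor bound, *jovZ* is transcribed.
So JovZ is produced and active.
No repressor is bound and JovZ is active, so *mibF* is transcribed.
→ *mibF* is ON.
Citrulline is present, so DulK is inactive.
Norleucine is absent, so HolZ is active.
With repressor HolZ bound, *wexU* is not transcribed.
So WexU is not produced.
With no repressor bound, *sibF* is transcribed.
→ *sibF* is ON.
Glyoxylate is present, so TorL is active.
With repressor TorL bound, *kosS* is not transcribed.
So KosS is not produced.
With no repressor bound, *zorZ* is transcribed.
→ *zorZ* is ON.
Sorbose is present, so KulV is active.
Itaconate is present, so RudD is active.
cAMP is present, so QilT is inactive.
Required activator QilT is absent, so *lutF* is not transcribed.
So LutF is not produced.
No repressor is bound and KulV is active, so *irpC* is transcribed.
→ *irpC* is ON.
Quinate is present, so QuvX is inactive.
Turanose is absent, so YilF is inactive.
With no repressor bound, *gixV* is transcribed.
→ *gixV* is ON.
5 of the 5 genes are transcribed.

5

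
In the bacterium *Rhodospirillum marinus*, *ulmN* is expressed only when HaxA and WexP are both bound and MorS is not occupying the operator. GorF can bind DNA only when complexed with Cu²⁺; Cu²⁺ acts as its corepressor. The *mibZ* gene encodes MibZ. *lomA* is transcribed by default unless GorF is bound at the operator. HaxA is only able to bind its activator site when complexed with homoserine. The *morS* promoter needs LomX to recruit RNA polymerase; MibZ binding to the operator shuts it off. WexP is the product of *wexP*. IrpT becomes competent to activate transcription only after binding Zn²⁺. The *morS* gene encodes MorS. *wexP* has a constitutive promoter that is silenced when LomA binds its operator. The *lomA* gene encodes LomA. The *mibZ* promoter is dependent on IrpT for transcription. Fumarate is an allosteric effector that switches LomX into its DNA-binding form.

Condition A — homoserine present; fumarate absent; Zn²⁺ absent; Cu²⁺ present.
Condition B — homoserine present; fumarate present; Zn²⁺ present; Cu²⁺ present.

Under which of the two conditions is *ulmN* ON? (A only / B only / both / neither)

Condition A:
Homoserine is present, so HaxA is active.
Fumarate is absent, so LomX is inactive.
Zn²⁺ is absent, so IrpT is inactive.
Required activator IrpT is absent, so *mibZ* is not transcribed.
So MibZ is not produced.
Required activator LomX is absent, so *morS* is not transcribed.
So MorS is not produced.
Cu²⁺ is present, so GorF is active.
With repressor GorF bound, *lomA* is not transcribed.
So LomA is not produced.
With no repressor bound, *wexP* is transcribed.
So WexP is produced and active.
No repressor is bound and HaxA and WexP are active, so *ulmN* is transcribed.
→ *ulmN* is ON in A.
Condition B:
Homoserine is present, so HaxA is active.
Fumarate is present, so LomX is active.
Zn²⁺ is present, so IrpT is active.
No repressor is bound and IrpT is active, so *mibZ* is transcribed.
So MibZ is produced and active.
With repressor MibZ bound, *morS* is not transcribed.
So MorS is not produced.
Cu²⁺ is present, so GorF is active.
With repressor GorF bound, *lomA* is not transcribed.
So LomA is not produced.
With no repressor bound, *wexP* is transcribed.
So WexP is produced and active.
No repressor is bound and HaxA and WexP are active, so *ulmN* is transcribed.
→ *ulmN* is ON in B.

both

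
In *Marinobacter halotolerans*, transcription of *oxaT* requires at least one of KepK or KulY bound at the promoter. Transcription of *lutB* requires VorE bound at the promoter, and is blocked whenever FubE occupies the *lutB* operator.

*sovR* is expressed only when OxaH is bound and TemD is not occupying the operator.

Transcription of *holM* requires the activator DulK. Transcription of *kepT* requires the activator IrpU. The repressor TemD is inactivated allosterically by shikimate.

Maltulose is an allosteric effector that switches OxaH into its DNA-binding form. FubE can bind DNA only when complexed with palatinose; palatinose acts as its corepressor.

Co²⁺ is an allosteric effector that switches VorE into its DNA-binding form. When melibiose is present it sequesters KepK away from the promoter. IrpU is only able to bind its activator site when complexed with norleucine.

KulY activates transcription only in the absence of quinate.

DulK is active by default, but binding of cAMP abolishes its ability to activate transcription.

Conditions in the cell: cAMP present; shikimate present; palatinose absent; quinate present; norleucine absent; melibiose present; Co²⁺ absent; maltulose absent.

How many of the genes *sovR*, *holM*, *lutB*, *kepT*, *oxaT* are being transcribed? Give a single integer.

0

Maltulose is absent, so OxaH is inactive.
Shikimate is present, so TemD is inactive.
Required activator OxaH is absent, so *sovR* is not transcribed.
→ *sovR* is OFF.
cAMP is present, so DulK is inactive.
Required activator DulK is absent, so *holM* is not transcribed.
→ *holM* is OFF.
Co²⁺ is absent, so VorE is inactive.
Palatinose is absent, so FubE is inactive.
Required activator VorE is absent, so *lutB* is not transcribed.
→ *lutB* is OFF.
Norleucine is absent, so IrpU is inactive.
Required activator IrpU is absent, so *kepT* is not transcribed.
→ *kepT* is OFF.
Melibiose is present, so KepK is inactive.
Quinate is present, so KulY is inactive.
No activator is available at the *oxaT* promoter, so *oxaT* is not transcribed.
→ *oxaT* is OFF.
0 of the 5 genes are transcribed.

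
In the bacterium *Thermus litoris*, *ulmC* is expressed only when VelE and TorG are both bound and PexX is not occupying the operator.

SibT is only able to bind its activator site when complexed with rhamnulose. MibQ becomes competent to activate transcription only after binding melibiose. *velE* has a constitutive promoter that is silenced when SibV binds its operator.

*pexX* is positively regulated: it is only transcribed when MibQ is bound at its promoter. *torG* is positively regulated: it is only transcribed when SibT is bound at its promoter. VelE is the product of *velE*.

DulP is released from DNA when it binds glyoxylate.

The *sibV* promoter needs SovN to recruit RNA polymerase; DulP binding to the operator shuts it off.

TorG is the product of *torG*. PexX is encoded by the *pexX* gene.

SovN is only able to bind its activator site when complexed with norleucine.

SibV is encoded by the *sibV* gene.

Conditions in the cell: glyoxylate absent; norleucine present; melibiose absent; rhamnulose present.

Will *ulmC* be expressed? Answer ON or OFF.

ON

Norleucine is present, so SovN is active.
Glyoxylate is absent, so DulP is active.
With repressor DulP bound, *sibV* is not transcribed.
So SibV is not produced.
With no repressor bound, *velE* is transcribed.
So VelE is produced and active.
Rhamnulose is present, so SibT is active.
No repressor is bound and SibT is active, so *torG* is transcribed.
So TorG is produced and active.
Melibiose is absent, so MibQ is inactive.
Required activator MibQ is absent, so *pexX* is not transcribed.
So PexX is not produced.
No repressor is bound and VelE and TorG are active, so *ulmC* is transcribed.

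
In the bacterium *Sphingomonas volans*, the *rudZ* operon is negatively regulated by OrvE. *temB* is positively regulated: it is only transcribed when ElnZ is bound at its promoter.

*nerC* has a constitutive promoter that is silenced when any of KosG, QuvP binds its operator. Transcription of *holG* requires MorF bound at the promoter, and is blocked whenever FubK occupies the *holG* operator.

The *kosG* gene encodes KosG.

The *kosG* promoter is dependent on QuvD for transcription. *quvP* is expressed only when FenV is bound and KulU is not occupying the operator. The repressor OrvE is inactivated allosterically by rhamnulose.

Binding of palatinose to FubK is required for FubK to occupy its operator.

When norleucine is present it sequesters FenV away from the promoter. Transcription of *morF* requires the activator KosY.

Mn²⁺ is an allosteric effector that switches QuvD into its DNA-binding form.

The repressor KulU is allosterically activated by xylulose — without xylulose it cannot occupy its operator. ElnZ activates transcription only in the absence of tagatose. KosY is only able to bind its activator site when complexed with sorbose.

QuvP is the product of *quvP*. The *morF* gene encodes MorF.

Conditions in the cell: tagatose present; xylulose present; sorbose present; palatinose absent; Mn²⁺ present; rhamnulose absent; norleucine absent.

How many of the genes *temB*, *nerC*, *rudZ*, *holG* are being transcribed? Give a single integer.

Tagatose is present, so ElnZ is inactive.
Required activator ElnZ is absent, so *temB* is not transcribed.
→ *temB* is OFF.
Mn²⁺ is present, so QuvD is active.
No repressor is bound and QuvD is active, so *kosG* is transcribed.
So KosG is produced and active.
Norleucine is absent, so FenV is active.
Xylulose is present, so KulU is active.
With repressor KulU bound, *quvP* is not transcribed.
So QuvP is not produced.
With repressor KosG bound, *nerC* is not transcribed.
→ *nerC* is OFF.
Rhamnulose is absent, so OrvE is active.
With repressor OrvE bound, *rudZ* is not transcribed.
→ *rudZ* is OFF.
Palatinose is absent, so FubK is inactive.
Sorbose is present, so KosY is active.
No repressor is bound and KosY is active, so *morF* is transcribed.
So MorF is produced and active.
No repressor is bound and MorF is active, so *holG* is transcribed.
→ *holG* is ON.
1 of the 4 genes is transcribed.

1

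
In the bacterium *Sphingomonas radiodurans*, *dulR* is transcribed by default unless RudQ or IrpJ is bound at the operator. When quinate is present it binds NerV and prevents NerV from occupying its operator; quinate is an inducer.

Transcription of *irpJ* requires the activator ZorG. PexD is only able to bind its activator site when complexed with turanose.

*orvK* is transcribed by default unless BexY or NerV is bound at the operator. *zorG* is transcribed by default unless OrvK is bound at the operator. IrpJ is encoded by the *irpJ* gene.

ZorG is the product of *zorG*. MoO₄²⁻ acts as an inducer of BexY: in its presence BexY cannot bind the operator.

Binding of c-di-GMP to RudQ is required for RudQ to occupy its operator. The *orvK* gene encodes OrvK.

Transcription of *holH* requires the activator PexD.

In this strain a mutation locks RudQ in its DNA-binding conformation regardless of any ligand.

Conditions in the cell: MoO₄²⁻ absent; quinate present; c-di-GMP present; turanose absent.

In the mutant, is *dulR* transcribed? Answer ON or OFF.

RudQ is constitutively active in this strain.
MoO₄²⁻ is absent, so BexY is active.
Quinate is present, so NerV is inactive.
With repressor BexY bound, *orvK* is not transcribed.
So OrvK is not produced.
With no repressor bound, *zorG* is transcribed.
So ZorG is produced and active.
No repressor is bound and ZorG is active, so *irpJ* is transcribed.
So IrpJ is produced and active.
With repressor RudQ bound, *dulR* is not transcribed.

OFF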